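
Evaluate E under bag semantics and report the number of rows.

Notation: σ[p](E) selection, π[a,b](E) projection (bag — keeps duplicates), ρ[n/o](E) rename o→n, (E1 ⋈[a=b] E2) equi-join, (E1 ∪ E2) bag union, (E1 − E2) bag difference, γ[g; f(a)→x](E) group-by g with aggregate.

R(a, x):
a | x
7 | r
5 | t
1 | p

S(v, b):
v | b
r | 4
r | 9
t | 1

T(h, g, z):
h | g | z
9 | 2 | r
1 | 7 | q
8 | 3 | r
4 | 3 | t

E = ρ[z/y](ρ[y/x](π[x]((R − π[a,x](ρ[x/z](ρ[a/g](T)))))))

Row counts bottom-up:
  R → 3
  T → 4
  ρ[a/g](T) → 4
  ρ[x/z](ρ[a/g](T)) → 4
  π[a,x](ρ[x/z](ρ[a/g](T))) → 4
  (R − π[a,x](ρ[x/z](ρ[a/g](T)))) → 3
  π[x]((R − π[a,x](ρ[x/z](ρ[a/g](T))))) → 3
  ρ[y/x](π[x]((R − π[a,x](ρ[x/z](ρ[a/g](T)))))) → 3
  ρ[z/y](ρ[y/x](π[x]((R − π[a,x](ρ[x/z](ρ[a/g](T))))))) → 3

|E| = 3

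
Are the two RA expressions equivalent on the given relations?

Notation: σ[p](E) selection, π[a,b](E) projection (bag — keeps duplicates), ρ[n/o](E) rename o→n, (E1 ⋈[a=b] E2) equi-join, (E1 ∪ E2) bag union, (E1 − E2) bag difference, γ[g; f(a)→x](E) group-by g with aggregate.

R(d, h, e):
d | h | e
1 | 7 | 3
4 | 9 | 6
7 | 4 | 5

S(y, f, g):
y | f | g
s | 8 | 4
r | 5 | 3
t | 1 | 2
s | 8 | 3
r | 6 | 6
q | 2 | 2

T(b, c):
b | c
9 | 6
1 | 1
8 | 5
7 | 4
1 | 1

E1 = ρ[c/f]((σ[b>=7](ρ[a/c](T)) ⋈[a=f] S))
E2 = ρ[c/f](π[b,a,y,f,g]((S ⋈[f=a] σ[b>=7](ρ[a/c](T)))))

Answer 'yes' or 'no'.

E1 row counts bottom-up:
  T → 5
  ρ[a/c](T) → 5
  σ[b>=7](ρ[a/c](T)) → 3
  S → 6
  (σ[b>=7](ρ[a/c](T)) ⋈[a=f] S) → 2
  ρ[c/f]((σ[b>=7](ρ[a/c](T)) ⋈[a=f] S)) → 2
E2 row counts bottom-up:
  S → 6
  T → 5
  ρ[a/c](T) → 5
  σ[b>=7](ρ[a/c](T)) → 3
  (S ⋈[f=a] σ[b>=7](ρ[a/c](T))) → 2
  π[b,a,y,f,g]((S ⋈[f=a] σ[b>=7](ρ[a/c](T)))) → 2
  ρ[c/f](π[b,a,y,f,g]((S ⋈[f=a] σ[b>=7](ρ[a/c](T))))) → 2

E1 and E2 produce the same multiset:
b | a | y | c | g
8 | 5 | r | 5 | 3
9 | 6 | r | 6 | 6

yes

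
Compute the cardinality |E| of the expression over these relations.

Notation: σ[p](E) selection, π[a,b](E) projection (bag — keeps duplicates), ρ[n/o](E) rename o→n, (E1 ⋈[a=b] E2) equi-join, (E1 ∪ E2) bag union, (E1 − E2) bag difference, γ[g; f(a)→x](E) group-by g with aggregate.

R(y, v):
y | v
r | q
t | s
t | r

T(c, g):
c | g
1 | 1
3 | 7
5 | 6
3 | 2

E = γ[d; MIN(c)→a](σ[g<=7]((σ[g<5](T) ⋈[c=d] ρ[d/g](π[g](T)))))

Row counts bottom-up:
  T → 4
  σ[g<5](T) → 2
  T → 4
  π[g](T) → 4
  ρ[d/g](π[g](T)) → 4
  (σ[g<5](T) ⋈[c=d] ρ[d/g](π[g](T))) → 1
  σ[g<=7]((σ[g<5](T) ⋈[c=d] ρ[d/g](π[g](T)))) → 1
  γ[d; MIN(c)→a](σ[g<=7]((σ[g<5](T) ⋈[c=d] ρ[d/g](π[g](T))))) → 1

|E| = 1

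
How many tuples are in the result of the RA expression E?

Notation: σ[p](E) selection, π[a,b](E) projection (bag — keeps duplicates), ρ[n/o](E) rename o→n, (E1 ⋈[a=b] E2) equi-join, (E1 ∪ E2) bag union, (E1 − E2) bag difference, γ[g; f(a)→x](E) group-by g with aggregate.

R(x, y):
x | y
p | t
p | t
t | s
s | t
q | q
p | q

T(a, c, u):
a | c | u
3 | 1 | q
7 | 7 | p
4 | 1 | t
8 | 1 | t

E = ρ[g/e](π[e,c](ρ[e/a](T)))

Subexpression sizes:
  T → 4
  ρ[e/a](T) → 4
  π[e,c](ρ[e/a](T)) → 4
  ρ[g/e](π[e,c](ρ[e/a](T))) → 4

|E| = 4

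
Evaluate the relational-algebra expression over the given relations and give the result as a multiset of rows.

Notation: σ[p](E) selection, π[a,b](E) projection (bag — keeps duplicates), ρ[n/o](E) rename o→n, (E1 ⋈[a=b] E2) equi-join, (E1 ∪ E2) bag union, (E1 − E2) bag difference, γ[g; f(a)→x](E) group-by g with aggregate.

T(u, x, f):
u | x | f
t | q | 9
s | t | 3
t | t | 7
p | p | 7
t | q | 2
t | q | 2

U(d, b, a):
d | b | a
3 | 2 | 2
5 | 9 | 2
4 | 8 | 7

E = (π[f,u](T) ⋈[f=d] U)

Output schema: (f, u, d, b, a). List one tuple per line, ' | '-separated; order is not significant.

Stepwise |·|:
  T → 6
  π[f,u](T) → 6
  U → 3
  (π[f,u](T) ⋈[f=d] U) → 1

== RESULT ==
f | u | d | b | a
3 | s | 3 | 2 | 2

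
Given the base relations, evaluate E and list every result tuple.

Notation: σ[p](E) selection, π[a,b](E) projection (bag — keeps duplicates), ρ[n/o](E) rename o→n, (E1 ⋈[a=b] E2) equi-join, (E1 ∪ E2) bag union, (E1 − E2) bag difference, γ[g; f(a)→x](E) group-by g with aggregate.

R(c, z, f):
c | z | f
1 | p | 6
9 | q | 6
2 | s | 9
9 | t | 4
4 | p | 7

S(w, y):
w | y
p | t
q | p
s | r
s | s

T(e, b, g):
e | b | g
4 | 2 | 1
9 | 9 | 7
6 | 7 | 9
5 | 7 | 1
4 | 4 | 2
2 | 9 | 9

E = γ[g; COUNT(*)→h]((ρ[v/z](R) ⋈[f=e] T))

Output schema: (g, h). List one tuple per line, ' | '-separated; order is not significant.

Per-node cardinality:
  R → 5
  ρ[v/z](R) → 5
  T → 6
  (ρ[v/z](R) ⋈[f=e] T) → 5
  γ[g; COUNT(*)→h]((ρ[v/z](R) ⋈[f=e] T)) → 4

== RESULT ==
g | h
1 | 1
2 | 1
7 | 1
9 | 2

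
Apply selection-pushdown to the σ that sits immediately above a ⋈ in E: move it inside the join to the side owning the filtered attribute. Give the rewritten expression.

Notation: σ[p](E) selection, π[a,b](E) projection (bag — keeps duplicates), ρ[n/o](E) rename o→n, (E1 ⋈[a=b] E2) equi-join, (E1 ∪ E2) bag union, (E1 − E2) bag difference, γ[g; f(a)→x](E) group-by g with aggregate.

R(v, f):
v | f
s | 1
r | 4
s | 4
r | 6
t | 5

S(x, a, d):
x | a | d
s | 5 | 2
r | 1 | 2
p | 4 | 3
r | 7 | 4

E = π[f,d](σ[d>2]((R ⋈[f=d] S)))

σ filters on d, owned by the right side.
E' = π[f,d]((R ⋈[f=d] σ[d>2](S)))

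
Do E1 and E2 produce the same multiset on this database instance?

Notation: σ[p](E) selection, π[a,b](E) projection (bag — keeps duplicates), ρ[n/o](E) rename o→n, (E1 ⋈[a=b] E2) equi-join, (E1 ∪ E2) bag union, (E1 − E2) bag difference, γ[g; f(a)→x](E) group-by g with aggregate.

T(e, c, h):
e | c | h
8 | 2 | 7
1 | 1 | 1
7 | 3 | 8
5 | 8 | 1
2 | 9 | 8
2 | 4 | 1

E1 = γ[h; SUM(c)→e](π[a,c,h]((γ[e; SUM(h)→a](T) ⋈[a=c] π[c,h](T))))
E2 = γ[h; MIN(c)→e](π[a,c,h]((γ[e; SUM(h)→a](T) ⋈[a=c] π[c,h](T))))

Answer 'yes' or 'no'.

E1 subexpression sizes:
  T → 6
  γ[e; SUM(h)→a](T) → 5
  T → 6
  π[c,h](T) → 6
  (γ[e; SUM(h)→a](T) ⋈[a=c] π[c,h](T)) → 4
  π[a,c,h]((γ[e; SUM(h)→a](T) ⋈[a=c] π[c,h](T))) → 4
  γ[h; SUM(c)→e](π[a,c,h]((γ[e; SUM(h)→a](T) ⋈[a=c] π[c,h](T)))) → 2
E2 subexpression sizes:
  T → 6
  γ[e; SUM(h)→a](T) → 5
  T → 6
  π[c,h](T) → 6
  (γ[e; SUM(h)→a](T) ⋈[a=c] π[c,h](T)) → 4
  π[a,c,h]((γ[e; SUM(h)→a](T) ⋈[a=c] π[c,h](T))) → 4
  γ[h; MIN(c)→e](π[a,c,h]((γ[e; SUM(h)→a](T) ⋈[a=c] π[c,h](T)))) → 2

E1 result:
h | e
1 | 10
8 | 9
E2 result:
h | e
1 | 1
8 | 9
Witness: (1, 1) appears 0× in E1 but 1× in E2.

no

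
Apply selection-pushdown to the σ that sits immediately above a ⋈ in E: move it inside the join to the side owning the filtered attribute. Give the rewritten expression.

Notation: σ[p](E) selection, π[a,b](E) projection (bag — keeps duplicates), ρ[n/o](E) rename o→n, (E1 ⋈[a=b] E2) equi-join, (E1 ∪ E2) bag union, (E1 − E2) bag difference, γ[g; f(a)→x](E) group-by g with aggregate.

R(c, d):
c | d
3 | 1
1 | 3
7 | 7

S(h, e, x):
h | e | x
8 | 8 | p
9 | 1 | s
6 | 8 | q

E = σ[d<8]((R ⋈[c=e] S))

σ filters on d, owned by the left side.
E' = (σ[d<8](R) ⋈[c=e] S)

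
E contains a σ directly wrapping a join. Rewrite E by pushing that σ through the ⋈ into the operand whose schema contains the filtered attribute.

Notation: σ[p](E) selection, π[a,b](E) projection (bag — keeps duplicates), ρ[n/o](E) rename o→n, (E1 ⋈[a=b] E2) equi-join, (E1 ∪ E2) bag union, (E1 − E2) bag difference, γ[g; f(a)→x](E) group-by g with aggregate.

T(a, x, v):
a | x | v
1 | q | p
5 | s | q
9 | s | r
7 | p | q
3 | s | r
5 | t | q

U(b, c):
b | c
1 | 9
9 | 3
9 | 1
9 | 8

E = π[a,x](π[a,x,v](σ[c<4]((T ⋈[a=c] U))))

σ filters on c, owned by the right side.
E' = π[a,x](π[a,x,v]((T ⋈[a=c] σ[c<4](U))))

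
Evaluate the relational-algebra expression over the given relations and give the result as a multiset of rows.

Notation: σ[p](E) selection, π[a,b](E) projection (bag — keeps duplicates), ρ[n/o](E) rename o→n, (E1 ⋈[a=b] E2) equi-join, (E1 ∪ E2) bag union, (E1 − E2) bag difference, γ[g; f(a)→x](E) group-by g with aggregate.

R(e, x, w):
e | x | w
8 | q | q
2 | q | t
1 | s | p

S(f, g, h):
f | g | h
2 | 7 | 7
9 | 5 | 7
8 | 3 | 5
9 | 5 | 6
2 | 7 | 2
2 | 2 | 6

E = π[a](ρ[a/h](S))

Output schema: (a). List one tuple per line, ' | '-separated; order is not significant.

Subexpression sizes:
  S → 6
  ρ[a/h](S) → 6
  π[a](ρ[a/h](S)) → 6

== RESULT ==
a
2
5
6
6
7
7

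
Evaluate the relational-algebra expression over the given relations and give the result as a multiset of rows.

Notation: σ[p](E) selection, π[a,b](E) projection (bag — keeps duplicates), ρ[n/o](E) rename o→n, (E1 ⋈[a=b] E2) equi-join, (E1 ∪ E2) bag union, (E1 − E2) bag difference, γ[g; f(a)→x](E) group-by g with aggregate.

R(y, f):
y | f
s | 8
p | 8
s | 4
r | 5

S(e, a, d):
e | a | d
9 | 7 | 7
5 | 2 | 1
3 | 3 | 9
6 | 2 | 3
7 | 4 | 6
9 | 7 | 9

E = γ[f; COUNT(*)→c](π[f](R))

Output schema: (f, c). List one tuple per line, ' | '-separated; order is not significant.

Per-node cardinality:
  R → 4
  π[f](R) → 4
  γ[f; COUNT(*)→c](π[f](R)) → 3

== RESULT ==
f | c
4 | 1
5 | 1
8 | 2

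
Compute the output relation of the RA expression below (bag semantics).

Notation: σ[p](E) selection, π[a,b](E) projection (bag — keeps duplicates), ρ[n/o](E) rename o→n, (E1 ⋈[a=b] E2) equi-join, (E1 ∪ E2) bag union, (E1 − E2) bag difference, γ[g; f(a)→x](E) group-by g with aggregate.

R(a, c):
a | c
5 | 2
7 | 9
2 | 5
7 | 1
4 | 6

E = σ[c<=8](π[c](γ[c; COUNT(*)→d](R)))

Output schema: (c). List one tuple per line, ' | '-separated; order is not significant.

Subexpression sizes:
  R → 5
  γ[c; COUNT(*)→d](R) → 5
  π[c](γ[c; COUNT(*)→d](R)) → 5
  σ[c<=8](π[c](γ[c; COUNT(*)→d](R))) → 4

== RESULT ==
c
1
2
5
6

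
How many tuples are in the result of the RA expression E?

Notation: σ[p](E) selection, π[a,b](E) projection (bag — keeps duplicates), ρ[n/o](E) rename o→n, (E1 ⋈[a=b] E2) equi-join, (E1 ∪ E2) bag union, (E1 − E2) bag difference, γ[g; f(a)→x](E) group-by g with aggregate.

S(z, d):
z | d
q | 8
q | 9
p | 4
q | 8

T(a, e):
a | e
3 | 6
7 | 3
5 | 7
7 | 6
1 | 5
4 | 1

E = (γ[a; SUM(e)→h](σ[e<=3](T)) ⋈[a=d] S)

Stepwise |·|:
  T → 6
  σ[e<=3](T) → 2
  γ[a; SUM(e)→h](σ[e<=3](T)) → 2
  S → 4
  (γ[a; SUM(e)→h](σ[e<=3](T)) ⋈[a=d] S) → 1

|E| = 1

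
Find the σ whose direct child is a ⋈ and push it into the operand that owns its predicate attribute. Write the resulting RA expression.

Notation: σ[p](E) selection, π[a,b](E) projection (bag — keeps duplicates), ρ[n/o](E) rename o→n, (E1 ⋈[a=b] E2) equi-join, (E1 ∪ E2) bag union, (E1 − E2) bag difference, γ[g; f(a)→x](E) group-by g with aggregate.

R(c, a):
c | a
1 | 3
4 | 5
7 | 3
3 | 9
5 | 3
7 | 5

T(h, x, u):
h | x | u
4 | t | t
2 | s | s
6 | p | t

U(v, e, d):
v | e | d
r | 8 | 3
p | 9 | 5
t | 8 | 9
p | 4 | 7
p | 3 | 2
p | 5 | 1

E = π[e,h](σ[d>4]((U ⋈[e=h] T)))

σ filters on d, owned by the left side.
E' = π[e,h]((σ[d>4](U) ⋈[e=h] T))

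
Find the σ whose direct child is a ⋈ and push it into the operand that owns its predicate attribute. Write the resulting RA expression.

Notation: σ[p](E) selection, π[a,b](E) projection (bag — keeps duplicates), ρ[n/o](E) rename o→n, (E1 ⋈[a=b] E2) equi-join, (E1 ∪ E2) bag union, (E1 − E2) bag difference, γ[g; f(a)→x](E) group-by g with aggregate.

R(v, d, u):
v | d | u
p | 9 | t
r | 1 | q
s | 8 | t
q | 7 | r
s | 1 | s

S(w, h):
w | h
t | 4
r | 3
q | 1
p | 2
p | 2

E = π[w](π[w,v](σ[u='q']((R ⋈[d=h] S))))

σ filters on u, owned by the left side.
E' = π[w](π[w,v]((σ[u='q'](R) ⋈[d=h] S)))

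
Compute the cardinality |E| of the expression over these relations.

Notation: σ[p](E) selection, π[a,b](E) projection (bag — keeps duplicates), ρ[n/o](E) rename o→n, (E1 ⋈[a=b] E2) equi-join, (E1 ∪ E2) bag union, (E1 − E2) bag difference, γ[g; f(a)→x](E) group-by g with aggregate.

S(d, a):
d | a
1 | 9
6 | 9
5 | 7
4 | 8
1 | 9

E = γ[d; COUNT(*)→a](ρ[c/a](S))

Per-node cardinality:
  S → 5
  ρ[c/a](S) → 5
  γ[d; COUNT(*)→a](ρ[c/a](S)) → 4

|E| = 4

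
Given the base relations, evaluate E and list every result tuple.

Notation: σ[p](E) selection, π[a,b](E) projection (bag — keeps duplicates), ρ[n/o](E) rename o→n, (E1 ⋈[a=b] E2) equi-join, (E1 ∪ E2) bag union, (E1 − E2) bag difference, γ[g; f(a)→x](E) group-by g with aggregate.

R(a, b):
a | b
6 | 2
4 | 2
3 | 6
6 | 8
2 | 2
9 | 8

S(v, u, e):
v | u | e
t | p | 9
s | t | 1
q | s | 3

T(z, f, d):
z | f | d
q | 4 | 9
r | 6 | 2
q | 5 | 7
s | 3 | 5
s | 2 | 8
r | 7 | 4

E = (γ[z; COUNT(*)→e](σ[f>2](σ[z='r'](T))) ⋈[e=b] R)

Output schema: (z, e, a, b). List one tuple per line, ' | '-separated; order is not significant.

Stepwise |·|:
  T → 6
  σ[z='r'](T) → 2
  σ[f>2](σ[z='r'](T)) → 2
  γ[z; COUNT(*)→e](σ[f>2](σ[z='r'](T))) → 1
  R → 6
  (γ[z; COUNT(*)→e](σ[f>2](σ[z='r'](T))) ⋈[e=b] R) → 3

== RESULT ==
z | e | a | b
r | 2 | 2 | 2
r | 2 | 4 | 2
r | 2 | 6 | 2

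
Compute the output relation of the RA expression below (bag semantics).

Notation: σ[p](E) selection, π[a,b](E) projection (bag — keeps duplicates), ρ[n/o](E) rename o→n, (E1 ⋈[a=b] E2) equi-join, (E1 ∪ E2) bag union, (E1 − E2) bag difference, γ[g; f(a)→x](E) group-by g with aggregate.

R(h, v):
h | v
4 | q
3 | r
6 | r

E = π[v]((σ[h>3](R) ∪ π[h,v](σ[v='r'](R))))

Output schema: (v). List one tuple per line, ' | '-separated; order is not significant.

Stepwise |·|:
  R → 3
  σ[h>3](R) → 2
  R → 3
  σ[v='r'](R) → 2
  π[h,v](σ[v='r'](R)) → 2
  (σ[h>3](R) ∪ π[h,v](σ[v='r'](R))) → 4
  π[v]((σ[h>3](R) ∪ π[h,v](σ[v='r'](R)))) → 4

== RESULT ==
v
q
r
r
r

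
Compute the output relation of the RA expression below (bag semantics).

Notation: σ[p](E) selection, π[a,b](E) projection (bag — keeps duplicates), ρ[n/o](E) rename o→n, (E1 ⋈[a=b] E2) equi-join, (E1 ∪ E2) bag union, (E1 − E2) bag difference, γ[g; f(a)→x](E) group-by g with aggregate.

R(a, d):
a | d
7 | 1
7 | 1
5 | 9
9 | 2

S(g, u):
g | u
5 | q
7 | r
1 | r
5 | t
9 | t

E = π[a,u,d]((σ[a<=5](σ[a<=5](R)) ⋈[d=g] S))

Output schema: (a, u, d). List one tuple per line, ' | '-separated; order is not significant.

Subexpression sizes:
  R → 4
  σ[a<=5](R) → 1
  σ[a<=5](σ[a<=5](R)) → 1
  S → 5
  (σ[a<=5](σ[a<=5](R)) ⋈[d=g] S) → 1
  π[a,u,d]((σ[a<=5](σ[a<=5](R)) ⋈[d=g] S)) → 1

== RESULT ==
a | u | d
5 | t | 9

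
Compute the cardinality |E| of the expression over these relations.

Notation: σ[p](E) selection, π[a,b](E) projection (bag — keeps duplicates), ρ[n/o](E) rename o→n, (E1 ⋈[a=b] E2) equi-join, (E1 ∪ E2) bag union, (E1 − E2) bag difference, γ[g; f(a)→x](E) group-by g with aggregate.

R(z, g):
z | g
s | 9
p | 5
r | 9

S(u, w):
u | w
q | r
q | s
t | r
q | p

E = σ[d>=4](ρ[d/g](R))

Per-node cardinality:
  R → 3
  ρ[d/g](R) → 3
  σ[d>=4](ρ[d/g](R)) → 3

|E| = 3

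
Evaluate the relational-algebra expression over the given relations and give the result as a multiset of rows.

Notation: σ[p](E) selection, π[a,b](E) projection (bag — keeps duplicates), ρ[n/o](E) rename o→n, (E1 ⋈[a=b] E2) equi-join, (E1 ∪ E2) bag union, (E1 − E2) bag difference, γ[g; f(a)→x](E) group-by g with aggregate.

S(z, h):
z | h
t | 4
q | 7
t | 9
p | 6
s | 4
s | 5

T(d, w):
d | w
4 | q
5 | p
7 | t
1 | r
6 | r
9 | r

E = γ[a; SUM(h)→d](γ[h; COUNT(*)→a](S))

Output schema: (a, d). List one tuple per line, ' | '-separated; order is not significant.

Row counts bottom-up:
  S → 6
  γ[h; COUNT(*)→a](S) → 5
  γ[a; SUM(h)→d](γ[h; COUNT(*)→a](S)) → 2

== RESULT ==
a | d
1 | 27
2 | 4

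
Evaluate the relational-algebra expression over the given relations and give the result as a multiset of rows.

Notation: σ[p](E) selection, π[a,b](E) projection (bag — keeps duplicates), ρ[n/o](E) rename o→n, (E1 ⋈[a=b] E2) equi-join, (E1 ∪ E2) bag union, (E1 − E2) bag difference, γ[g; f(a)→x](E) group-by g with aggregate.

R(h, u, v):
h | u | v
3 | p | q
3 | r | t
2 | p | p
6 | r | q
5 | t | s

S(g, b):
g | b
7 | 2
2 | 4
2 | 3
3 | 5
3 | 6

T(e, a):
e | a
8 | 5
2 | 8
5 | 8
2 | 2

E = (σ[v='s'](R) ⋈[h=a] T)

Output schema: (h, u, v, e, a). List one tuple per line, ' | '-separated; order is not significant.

Per-node cardinality:
  R → 5
  σ[v='s'](R) → 1
  T → 4
  (σ[v='s'](R) ⋈[h=a] T) → 1

== RESULT ==
h | u | v | e | a
5 | t | s | 8 | 5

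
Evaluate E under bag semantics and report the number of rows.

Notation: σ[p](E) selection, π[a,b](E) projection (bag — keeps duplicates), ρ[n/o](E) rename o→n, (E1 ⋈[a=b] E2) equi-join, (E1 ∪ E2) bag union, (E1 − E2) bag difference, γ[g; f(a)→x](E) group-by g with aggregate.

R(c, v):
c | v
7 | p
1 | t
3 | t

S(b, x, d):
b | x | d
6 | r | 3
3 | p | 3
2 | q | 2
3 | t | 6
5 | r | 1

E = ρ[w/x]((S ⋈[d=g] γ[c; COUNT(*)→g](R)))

Subexpression sizes:
  S → 5
  R → 3
  γ[c; COUNT(*)→g](R) → 3
  (S ⋈[d=g] γ[c; COUNT(*)→g](R)) → 3
  ρ[w/x]((S ⋈[d=g] γ[c; COUNT(*)→g](R))) → 3

|E| = 3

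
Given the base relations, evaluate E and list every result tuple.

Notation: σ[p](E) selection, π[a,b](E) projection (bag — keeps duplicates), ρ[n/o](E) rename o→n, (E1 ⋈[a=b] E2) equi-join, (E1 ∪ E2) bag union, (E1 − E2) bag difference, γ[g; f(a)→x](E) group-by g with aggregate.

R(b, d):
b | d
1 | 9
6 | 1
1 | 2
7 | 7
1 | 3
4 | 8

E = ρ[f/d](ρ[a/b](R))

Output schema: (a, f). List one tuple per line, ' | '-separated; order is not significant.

Row counts bottom-up:
  R → 6
  ρ[a/b](R) → 6
  ρ[f/d](ρ[a/b](R)) → 6

== RESULT ==
a | f
1 | 2
1 | 3
1 | 9
4 | 8
6 | 1
7 | 7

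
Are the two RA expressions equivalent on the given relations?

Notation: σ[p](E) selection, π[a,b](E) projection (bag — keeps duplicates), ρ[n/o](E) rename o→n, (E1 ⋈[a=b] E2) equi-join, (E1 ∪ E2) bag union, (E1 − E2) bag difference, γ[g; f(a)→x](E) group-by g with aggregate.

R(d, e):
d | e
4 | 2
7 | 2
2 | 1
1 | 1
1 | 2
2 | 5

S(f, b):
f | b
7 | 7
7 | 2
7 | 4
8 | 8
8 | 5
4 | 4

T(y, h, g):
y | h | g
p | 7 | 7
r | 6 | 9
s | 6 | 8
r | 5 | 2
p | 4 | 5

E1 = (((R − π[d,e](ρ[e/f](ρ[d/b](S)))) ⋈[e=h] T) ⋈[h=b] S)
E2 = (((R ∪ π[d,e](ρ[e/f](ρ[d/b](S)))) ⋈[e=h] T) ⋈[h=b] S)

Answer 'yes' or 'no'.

E1 stepwise |·|:
  R → 6
  S → 6
  ρ[d/b](S) → 6
  ρ[e/f](ρ[d/b](S)) → 6
  π[d,e](ρ[e/f](ρ[d/b](S))) → 6
  (R − π[d,e](ρ[e/f](ρ[d/b](S)))) → 6
  T → 5
  ((R − π[d,e](ρ[e/f](ρ[d/b](S)))) ⋈[e=h] T) → 1
  S → 6
  (((R − π[d,e](ρ[e/f](ρ[d/b](S)))) ⋈[e=h] T) ⋈[h=b] S) → 1
E2 stepwise |·|:
  R → 6
  S → 6
  ρ[d/b](S) → 6
  ρ[e/f](ρ[d/b](S)) → 6
  π[d,e](ρ[e/f](ρ[d/b](S))) → 6
  (R ∪ π[d,e](ρ[e/f](ρ[d/b](S)))) → 12
  T → 5
  ((R ∪ π[d,e](ρ[e/f](ρ[d/b](S)))) ⋈[e=h] T) → 5
  S → 6
  (((R ∪ π[d,e](ρ[e/f](ρ[d/b](S)))) ⋈[e=h] T) ⋈[h=b] S) → 6

E1 result:
d | e | y | h | g | f | b
2 | 5 | r | 5 | 2 | 8 | 5
E2 result:
d | e | y | h | g | f | b
2 | 5 | r | 5 | 2 | 8 | 5
2 | 7 | p | 7 | 7 | 7 | 7
4 | 4 | p | 4 | 5 | 4 | 4
4 | 4 | p | 4 | 5 | 7 | 4
4 | 7 | p | 7 | 7 | 7 | 7
7 | 7 | p | 7 | 7 | 7 | 7
Witness: (7, 7, 'p', 7, 7, 7, 7) appears 0× in E1 but 1× in E2.

no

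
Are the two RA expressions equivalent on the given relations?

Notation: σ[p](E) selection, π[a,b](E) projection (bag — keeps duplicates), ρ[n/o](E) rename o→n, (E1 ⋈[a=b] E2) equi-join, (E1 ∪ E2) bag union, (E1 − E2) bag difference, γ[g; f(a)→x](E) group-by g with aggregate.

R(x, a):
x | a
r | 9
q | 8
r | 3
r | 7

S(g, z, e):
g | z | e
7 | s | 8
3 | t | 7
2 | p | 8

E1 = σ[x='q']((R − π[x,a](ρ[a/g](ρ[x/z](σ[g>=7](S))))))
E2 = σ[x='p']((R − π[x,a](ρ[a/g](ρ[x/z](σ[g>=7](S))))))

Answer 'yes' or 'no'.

E1 per-node cardinality:
  R → 4
  S → 3
  σ[g>=7](S) → 1
  ρ[x/z](σ[g>=7](S)) → 1
  ρ[a/g](ρ[x/z](σ[g>=7](S))) → 1
  π[x,a](ρ[a/g](ρ[x/z](σ[g>=7](S)))) → 1
  (R − π[x,a](ρ[a/g](ρ[x/z](σ[g>=7](S))))) → 4
  σ[x='q']((R − π[x,a](ρ[a/g](ρ[x/z](σ[g>=7](S)))))) → 1
E2 per-node cardinality:
  R → 4
  S → 3
  σ[g>=7](S) → 1
  ρ[x/z](σ[g>=7](S)) → 1
  ρ[a/g](ρ[x/z](σ[g>=7](S))) → 1
  π[x,a](ρ[a/g](ρ[x/z](σ[g>=7](S)))) → 1
  (R − π[x,a](ρ[a/g](ρ[x/z](σ[g>=7](S))))) → 4
  σ[x='p']((R − π[x,a](ρ[a/g](ρ[x/z](σ[g>=7](S)))))) → 0

E1 result:
x | a
q | 8
E2 result:
x | a
(0 rows)
Witness: ('q', 8) appears 1× in E1 but 0× in E2.

no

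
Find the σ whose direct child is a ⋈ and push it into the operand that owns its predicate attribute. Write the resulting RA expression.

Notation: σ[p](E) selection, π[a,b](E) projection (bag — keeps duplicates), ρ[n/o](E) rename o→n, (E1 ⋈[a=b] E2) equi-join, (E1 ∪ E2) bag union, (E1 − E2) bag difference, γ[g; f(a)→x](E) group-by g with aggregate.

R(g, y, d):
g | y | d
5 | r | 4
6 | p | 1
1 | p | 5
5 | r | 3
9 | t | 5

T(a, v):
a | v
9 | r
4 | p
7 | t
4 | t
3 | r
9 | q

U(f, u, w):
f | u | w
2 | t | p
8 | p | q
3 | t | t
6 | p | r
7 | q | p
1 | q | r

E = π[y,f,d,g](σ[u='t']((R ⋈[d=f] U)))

σ filters on u, owned by the right side.
E' = π[y,f,d,g]((R ⋈[d=f] σ[u='t'](U)))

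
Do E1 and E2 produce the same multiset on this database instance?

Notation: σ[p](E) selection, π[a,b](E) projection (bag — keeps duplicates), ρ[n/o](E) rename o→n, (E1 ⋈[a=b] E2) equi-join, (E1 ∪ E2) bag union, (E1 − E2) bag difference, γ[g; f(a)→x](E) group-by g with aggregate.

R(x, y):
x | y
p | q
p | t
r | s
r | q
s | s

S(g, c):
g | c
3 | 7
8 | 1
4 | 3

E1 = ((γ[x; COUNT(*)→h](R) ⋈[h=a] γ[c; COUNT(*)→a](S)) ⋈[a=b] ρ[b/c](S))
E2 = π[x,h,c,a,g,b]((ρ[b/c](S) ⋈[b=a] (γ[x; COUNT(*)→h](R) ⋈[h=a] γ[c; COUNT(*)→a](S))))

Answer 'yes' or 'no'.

E1 per-node cardinality:
  R → 5
  γ[x; COUNT(*)→h](R) → 3
  S → 3
  γ[c; COUNT(*)→a](S) → 3
  (γ[x; COUNT(*)→h](R) ⋈[h=a] γ[c; COUNT(*)→a](S)) → 3
  S → 3
  ρ[b/c](S) → 3
  ((γ[x; COUNT(*)→h](R) ⋈[h=a] γ[c; COUNT(*)→a](S)) ⋈[a=b] ρ[b/c](S)) → 3
E2 per-node cardinality:
  S → 3
  ρ[b/c](S) → 3
  R → 5
  γ[x; COUNT(*)→h](R) → 3
  S → 3
  γ[c; COUNT(*)→a](S) → 3
  (γ[x; COUNT(*)→h](R) ⋈[h=a] γ[c; COUNT(*)→a](S)) → 3
  (ρ[b/c](S) ⋈[b=a] (γ[x; COUNT(*)→h](R) ⋈[h=a] γ[c; COUNT(*)→a](S))) → 3
  π[x,h,c,a,g,b]((ρ[b/c](S) ⋈[b=a] (γ[x; COUNT(*)→h](R) ⋈[h=a] γ[c; COUNT(*)→a](S)))) → 3

E1 and E2 produce the same multiset:
x | h | c | a | g | b
s | 1 | 1 | 1 | 8 | 1
s | 1 | 3 | 1 | 8 | 1
s | 1 | 7 | 1 | 8 | 1

yes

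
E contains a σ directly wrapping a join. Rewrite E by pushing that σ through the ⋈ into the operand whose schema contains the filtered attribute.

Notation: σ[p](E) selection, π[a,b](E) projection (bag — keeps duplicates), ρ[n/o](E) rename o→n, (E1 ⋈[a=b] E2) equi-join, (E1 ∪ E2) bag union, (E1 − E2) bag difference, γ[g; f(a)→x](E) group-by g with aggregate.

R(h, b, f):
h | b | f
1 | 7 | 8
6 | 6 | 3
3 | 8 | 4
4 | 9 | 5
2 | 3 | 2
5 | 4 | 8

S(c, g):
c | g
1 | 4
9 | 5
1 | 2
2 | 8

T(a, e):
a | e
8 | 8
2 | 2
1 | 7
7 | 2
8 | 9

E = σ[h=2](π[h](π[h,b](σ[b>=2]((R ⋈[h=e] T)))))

σ filters on b, owned by the left side.
E' = σ[h=2](π[h](π[h,b]((σ[b>=2](R) ⋈[h=e] T))))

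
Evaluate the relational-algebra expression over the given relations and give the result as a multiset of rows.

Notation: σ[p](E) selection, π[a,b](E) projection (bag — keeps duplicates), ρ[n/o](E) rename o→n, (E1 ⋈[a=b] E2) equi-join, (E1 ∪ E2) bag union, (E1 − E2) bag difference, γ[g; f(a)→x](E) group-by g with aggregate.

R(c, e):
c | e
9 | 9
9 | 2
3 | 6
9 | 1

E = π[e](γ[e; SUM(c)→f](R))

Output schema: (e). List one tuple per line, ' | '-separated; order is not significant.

Row counts bottom-up:
  R → 4
  γ[e; SUM(c)→f](R) → 4
  π[e](γ[e; SUM(c)→f](R)) → 4

== RESULT ==
e
1
2
6
9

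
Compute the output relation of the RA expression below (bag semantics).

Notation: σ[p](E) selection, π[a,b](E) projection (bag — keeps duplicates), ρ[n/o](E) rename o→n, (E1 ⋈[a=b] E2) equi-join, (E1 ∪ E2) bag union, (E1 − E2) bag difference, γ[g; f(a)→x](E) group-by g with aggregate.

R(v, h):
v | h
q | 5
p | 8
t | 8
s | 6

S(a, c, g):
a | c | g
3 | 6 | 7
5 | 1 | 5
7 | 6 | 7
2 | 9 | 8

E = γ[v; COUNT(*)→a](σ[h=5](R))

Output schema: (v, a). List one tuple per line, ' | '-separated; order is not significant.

Subexpression sizes:
  R → 4
  σ[h=5](R) → 1
  γ[v; COUNT(*)→a](σ[h=5](R)) → 1

== RESULT ==
v | a
q | 1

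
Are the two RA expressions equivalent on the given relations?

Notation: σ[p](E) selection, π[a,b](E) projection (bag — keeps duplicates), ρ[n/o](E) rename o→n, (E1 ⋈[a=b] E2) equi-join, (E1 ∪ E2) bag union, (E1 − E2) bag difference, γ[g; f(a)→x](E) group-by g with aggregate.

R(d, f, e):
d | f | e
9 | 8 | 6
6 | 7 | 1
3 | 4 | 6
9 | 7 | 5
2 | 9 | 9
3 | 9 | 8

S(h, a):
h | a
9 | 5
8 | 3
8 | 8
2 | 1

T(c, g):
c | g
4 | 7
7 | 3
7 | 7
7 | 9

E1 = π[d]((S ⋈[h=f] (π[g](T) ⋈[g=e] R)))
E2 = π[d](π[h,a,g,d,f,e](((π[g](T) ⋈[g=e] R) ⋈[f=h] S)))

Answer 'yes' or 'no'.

E1 stepwise |·|:
  S → 4
  T → 4
  π[g](T) → 4
  R → 6
  (π[g](T) ⋈[g=e] R) → 1
  (S ⋈[h=f] (π[g](T) ⋈[g=e] R)) → 1
  π[d]((S ⋈[h=f] (π[g](T) ⋈[g=e] R))) → 1
E2 stepwise |·|:
  T → 4
  π[g](T) → 4
  R → 6
  (π[g](T) ⋈[g=e] R) → 1
  S → 4
  ((π[g](T) ⋈[g=e] R) ⋈[f=h] S) → 1
  π[h,a,g,d,f,e](((π[g](T) ⋈[g=e] R) ⋈[f=h] S)) → 1
  π[d](π[h,a,g,d,f,e](((π[g](T) ⋈[g=e] R) ⋈[f=h] S))) → 1

E1 and E2 produce the same multiset:
d
2

yes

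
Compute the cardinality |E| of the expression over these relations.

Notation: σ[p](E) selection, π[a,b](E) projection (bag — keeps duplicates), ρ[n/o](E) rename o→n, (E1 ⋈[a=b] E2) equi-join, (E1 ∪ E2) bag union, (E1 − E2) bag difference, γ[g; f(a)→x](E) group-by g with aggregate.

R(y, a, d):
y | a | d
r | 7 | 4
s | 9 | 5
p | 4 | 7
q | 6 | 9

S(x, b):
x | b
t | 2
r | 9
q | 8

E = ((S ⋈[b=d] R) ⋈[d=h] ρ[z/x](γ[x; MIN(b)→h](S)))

Per-node cardinality:
  S → 3
  R → 4
  (S ⋈[b=d] R) → 1
  S → 3
  γ[x; MIN(b)→h](S) → 3
  ρ[z/x](γ[x; MIN(b)→h](S)) → 3
  ((S ⋈[b=d] R) ⋈[d=h] ρ[z/x](γ[x; MIN(b)→h](S))) → 1

|E| = 1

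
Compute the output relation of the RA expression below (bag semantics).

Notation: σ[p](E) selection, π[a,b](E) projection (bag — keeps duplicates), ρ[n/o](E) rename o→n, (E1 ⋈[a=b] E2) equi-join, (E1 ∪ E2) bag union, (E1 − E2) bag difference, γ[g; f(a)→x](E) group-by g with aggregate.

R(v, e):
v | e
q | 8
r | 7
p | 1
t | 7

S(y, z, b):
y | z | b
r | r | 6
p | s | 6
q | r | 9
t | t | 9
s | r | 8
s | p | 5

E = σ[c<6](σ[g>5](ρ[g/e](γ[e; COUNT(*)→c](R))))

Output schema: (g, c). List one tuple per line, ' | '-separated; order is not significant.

Stepwise |·|:
  R → 4
  γ[e; COUNT(*)→c](R) → 3
  ρ[g/e](γ[e; COUNT(*)→c](R)) → 3
  σ[g>5](ρ[g/e](γ[e; COUNT(*)→c](R))) → 2
  σ[c<6](σ[g>5](ρ[g/e](γ[e; COUNT(*)→c](R)))) → 2

== RESULT ==
g | c
7 | 2
8 | 1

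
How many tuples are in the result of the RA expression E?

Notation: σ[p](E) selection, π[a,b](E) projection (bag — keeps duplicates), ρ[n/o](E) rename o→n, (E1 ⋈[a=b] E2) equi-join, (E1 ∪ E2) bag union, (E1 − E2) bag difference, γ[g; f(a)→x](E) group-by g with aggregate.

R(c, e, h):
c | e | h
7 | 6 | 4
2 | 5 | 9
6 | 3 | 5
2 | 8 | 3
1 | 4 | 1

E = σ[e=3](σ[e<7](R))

Row counts bottom-up:
  R → 5
  σ[e<7](R) → 4
  σ[e=3](σ[e<7](R)) → 1

|E| = 1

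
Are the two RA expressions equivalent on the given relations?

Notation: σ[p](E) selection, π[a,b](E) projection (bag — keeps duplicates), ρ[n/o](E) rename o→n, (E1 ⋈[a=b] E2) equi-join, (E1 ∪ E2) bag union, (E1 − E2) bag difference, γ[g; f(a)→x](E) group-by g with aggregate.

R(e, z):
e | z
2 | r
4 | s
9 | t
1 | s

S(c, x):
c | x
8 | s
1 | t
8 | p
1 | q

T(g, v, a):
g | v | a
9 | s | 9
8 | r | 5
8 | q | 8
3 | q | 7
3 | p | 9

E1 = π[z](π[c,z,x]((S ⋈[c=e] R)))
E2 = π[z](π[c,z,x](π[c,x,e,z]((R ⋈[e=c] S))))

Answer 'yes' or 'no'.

E1 row counts bottom-up:
  S → 4
  R → 4
  (S ⋈[c=e] R) → 2
  π[c,z,x]((S ⋈[c=e] R)) → 2
  π[z](π[c,z,x]((S ⋈[c=e] R))) → 2
E2 row counts bottom-up:
  R → 4
  S → 4
  (R ⋈[e=c] S) → 2
  π[c,x,e,z]((R ⋈[e=c] S)) → 2
  π[c,z,x](π[c,x,e,z]((R ⋈[e=c] S))) → 2
  π[z](π[c,z,x](π[c,x,e,z]((R ⋈[e=c] S)))) → 2

E1 and E2 produce the same multiset:
z
s
s

yes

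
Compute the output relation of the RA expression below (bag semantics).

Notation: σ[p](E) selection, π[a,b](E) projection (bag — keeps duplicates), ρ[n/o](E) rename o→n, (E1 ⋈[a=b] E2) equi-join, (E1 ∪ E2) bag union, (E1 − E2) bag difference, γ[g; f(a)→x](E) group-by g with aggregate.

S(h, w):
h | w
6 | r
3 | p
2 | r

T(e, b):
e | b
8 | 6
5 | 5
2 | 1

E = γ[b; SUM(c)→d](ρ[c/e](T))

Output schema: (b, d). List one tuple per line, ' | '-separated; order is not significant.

Per-node cardinality:
  T → 3
  ρ[c/e](T) → 3
  γ[b; SUM(c)→d](ρ[c/e](T)) → 3

== RESULT ==
b | d
1 | 2
5 | 5
6 | 8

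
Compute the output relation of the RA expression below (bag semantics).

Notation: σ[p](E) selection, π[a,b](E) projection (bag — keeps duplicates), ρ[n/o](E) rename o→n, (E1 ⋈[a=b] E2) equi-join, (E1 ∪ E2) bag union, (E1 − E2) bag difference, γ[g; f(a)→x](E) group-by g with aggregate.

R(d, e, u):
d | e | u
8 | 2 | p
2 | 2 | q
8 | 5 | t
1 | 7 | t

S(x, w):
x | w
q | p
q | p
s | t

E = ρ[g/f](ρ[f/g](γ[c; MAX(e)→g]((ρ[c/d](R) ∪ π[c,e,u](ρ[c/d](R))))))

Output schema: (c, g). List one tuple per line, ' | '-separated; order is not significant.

Row counts bottom-up:
  R → 4
  ρ[c/d](R) → 4
  R → 4
  ρ[c/d](R) → 4
  π[c,e,u](ρ[c/d](R)) → 4
  (ρ[c/d](R) ∪ π[c,e,u](ρ[c/d](R))) → 8
  γ[c; MAX(e)→g]((ρ[c/d](R) ∪ π[c,e,u](ρ[c/d](R)))) → 3
  ρ[f/g](γ[c; MAX(e)→g]((ρ[c/d](R) ∪ π[c,e,u](ρ[c/d](R))))) → 3
  ρ[g/f](ρ[f/g](γ[c; MAX(e)→g]((ρ[c/d](R) ∪ π[c,e,u](ρ[c/d](R)))))) → 3

== RESULT ==
c | g
1 | 7
2 | 2
8 | 5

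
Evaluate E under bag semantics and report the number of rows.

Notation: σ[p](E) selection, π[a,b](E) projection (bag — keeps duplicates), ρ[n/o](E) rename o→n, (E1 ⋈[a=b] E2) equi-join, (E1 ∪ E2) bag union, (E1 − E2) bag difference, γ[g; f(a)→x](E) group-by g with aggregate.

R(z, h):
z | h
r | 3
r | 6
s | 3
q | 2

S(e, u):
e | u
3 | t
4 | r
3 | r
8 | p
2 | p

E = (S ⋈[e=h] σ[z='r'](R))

Per-node cardinality:
  S → 5
  R → 4
  σ[z='r'](R) → 2
  (S ⋈[e=h] σ[z='r'](R)) → 2

|E| = 2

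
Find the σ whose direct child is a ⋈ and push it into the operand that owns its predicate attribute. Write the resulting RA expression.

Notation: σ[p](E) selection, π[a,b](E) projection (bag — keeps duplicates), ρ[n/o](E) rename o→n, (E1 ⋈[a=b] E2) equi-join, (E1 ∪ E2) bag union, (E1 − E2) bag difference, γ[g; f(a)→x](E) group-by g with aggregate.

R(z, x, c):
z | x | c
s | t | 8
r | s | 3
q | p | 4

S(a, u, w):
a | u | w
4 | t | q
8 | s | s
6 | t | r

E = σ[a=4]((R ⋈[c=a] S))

σ filters on a, owned by the right side.
E' = (R ⋈[c=a] σ[a=4](S))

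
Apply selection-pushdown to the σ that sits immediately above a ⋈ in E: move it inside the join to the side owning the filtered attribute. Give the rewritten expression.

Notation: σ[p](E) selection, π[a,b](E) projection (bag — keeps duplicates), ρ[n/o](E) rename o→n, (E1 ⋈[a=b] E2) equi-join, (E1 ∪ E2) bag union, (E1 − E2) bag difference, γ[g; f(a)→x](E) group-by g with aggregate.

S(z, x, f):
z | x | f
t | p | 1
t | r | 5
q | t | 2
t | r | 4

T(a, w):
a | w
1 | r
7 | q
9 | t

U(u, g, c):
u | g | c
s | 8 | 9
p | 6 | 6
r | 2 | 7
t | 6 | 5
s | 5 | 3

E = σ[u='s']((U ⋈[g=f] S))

σ filters on u, owned by the left side.
E' = (σ[u='s'](U) ⋈[g=f] S)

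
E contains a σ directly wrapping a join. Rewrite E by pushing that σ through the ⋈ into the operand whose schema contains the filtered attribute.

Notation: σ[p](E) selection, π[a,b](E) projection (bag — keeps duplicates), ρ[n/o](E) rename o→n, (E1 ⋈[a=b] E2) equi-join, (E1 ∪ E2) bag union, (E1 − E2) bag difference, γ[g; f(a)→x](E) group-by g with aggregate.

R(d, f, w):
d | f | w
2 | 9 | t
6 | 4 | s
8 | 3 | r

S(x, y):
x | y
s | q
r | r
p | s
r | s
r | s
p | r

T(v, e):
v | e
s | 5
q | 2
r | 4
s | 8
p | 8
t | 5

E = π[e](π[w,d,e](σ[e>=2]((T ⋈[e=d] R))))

σ filters on e, owned by the left side.
E' = π[e](π[w,d,e]((σ[e>=2](T) ⋈[e=d] R)))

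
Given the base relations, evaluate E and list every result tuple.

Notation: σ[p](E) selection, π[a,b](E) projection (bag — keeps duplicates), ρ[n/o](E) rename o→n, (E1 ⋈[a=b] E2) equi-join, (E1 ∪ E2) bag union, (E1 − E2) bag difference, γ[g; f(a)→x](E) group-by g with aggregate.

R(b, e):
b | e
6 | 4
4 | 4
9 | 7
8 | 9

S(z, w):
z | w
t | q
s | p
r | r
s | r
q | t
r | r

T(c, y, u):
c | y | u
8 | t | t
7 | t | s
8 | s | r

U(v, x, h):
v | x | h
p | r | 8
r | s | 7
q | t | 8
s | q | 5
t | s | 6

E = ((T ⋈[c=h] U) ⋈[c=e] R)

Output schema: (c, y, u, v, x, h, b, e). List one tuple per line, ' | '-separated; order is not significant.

Per-node cardinality:
  T → 3
  U → 5
  (T ⋈[c=h] U) → 5
  R → 4
  ((T ⋈[c=h] U) ⋈[c=e] R) → 1

== RESULT ==
c | y | u | v | x | h | b | e
7 | t | s | r | s | 7 | 9 | 7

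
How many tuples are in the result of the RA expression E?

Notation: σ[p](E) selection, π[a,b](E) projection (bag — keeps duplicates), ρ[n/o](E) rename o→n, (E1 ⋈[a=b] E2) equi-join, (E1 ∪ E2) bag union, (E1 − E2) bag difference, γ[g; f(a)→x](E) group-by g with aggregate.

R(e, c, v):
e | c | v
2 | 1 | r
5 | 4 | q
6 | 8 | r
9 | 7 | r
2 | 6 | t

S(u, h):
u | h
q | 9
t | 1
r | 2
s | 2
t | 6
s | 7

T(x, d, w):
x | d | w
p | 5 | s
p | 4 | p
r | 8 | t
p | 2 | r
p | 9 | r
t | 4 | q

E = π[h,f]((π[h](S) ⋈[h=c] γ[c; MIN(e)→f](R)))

Stepwise |·|:
  S → 6
  π[h](S) → 6
  R → 5
  γ[c; MIN(e)→f](R) → 5
  (π[h](S) ⋈[h=c] γ[c; MIN(e)→f](R)) → 3
  π[h,f]((π[h](S) ⋈[h=c] γ[c; MIN(e)→f](R))) → 3

|E| = 3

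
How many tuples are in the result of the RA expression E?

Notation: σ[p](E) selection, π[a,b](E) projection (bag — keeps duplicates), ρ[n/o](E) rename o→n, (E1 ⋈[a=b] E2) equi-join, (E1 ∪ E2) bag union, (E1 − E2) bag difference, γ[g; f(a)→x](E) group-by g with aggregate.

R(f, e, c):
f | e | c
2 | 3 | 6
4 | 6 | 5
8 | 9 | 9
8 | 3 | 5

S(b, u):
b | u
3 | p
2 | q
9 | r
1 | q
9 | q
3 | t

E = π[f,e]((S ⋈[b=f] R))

Per-node cardinality:
  S → 6
  R → 4
  (S ⋈[b=f] R) → 1
  π[f,e]((S ⋈[b=f] R)) → 1

|E| = 1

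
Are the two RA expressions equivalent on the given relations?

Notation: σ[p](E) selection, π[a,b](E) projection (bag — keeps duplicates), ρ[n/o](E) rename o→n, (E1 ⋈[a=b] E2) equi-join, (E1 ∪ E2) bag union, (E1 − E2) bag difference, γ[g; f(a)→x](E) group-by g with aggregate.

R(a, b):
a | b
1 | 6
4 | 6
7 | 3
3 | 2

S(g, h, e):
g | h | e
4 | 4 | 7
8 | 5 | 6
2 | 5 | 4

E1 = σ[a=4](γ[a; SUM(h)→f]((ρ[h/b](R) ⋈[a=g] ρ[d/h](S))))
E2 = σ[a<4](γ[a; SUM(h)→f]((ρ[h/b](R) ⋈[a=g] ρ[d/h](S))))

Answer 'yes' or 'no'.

E1 per-node cardinality:
  R → 4
  ρ[h/b](R) → 4
  S → 3
  ρ[d/h](S) → 3
  (ρ[h/b](R) ⋈[a=g] ρ[d/h](S)) → 1
  γ[a; SUM(h)→f]((ρ[h/b](R) ⋈[a=g] ρ[d/h](S))) → 1
  σ[a=4](γ[a; SUM(h)→f]((ρ[h/b](R) ⋈[a=g] ρ[d/h](S)))) → 1
E2 per-node cardinality:
  R → 4
  ρ[h/b](R) → 4
  S → 3
  ρ[d/h](S) → 3
  (ρ[h/b](R) ⋈[a=g] ρ[d/h](S)) → 1
  γ[a; SUM(h)→f]((ρ[h/b](R) ⋈[a=g] ρ[d/h](S))) → 1
  σ[a<4](γ[a; SUM(h)→f]((ρ[h/b](R) ⋈[a=g] ρ[d/h](S)))) → 0

E1 result:
a | f
4 | 6
E2 result:
a | f
(0 rows)
Witness: (4, 6) appears 1× in E1 but 0× in E2.

no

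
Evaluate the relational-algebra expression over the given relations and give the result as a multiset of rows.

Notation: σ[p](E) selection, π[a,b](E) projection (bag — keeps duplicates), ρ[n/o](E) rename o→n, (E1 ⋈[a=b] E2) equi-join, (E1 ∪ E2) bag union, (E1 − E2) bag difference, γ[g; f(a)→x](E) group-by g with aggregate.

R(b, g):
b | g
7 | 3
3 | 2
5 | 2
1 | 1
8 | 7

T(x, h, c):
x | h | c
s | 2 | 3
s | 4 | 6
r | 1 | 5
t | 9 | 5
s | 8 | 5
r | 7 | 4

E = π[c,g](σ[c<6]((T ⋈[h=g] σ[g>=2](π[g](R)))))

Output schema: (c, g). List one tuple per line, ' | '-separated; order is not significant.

Subexpression sizes:
  T → 6
  R → 5
  π[g](R) → 5
  σ[g>=2](π[g](R)) → 4
  (T ⋈[h=g] σ[g>=2](π[g](R))) → 3
  σ[c<6]((T ⋈[h=g] σ[g>=2](π[g](R)))) → 3
  π[c,g](σ[c<6]((T ⋈[h=g] σ[g>=2](π[g](R))))) → 3

== RESULT ==
c | g
3 | 2
3 | 2
4 | 7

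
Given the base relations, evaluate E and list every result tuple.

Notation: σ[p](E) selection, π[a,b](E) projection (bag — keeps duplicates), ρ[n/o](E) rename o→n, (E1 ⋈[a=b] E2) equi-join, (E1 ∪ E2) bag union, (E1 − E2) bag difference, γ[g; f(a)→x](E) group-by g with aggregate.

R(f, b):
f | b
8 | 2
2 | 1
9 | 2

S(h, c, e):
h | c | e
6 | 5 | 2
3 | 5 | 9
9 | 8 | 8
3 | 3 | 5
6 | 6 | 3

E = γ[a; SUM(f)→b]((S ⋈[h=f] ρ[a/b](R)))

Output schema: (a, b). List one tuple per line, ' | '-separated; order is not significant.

Per-node cardinality:
  S → 5
  R → 3
  ρ[a/b](R) → 3
  (S ⋈[h=f] ρ[a/b](R)) → 1
  γ[a; SUM(f)→b]((S ⋈[h=f] ρ[a/b](R))) → 1

== RESULT ==
a | b
2 | 9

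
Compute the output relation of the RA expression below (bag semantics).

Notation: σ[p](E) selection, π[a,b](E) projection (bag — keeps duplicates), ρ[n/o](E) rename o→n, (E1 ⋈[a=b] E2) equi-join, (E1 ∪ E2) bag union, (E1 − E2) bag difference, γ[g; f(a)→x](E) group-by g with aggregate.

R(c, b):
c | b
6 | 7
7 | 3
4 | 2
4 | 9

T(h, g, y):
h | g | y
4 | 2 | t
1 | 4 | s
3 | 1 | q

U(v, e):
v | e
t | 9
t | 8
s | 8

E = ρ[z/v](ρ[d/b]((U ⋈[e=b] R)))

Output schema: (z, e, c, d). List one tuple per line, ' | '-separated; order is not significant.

Per-node cardinality:
  U → 3
  R → 4
  (U ⋈[e=b] R) → 1
  ρ[d/b]((U ⋈[e=b] R)) → 1
  ρ[z/v](ρ[d/b]((U ⋈[e=b] R))) → 1

== RESULT ==
z | e | c | d
t | 9 | 4 | 9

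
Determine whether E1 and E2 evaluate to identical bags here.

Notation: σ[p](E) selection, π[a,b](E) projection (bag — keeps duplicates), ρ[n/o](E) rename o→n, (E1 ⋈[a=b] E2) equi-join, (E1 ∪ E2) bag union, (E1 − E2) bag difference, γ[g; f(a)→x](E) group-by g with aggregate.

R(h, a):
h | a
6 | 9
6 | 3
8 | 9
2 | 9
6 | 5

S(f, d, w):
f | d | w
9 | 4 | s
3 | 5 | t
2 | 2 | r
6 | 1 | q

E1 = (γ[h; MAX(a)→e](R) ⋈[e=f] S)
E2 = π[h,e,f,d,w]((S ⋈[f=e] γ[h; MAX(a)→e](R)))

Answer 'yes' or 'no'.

E1 stepwise |·|:
  R → 5
  γ[h; MAX(a)→e](R) → 3
  S → 4
  (γ[h; MAX(a)→e](R) ⋈[e=f] S) → 3
E2 stepwise |·|:
  S → 4
  R → 5
  γ[h; MAX(a)→e](R) → 3
  (S ⋈[f=e] γ[h; MAX(a)→e](R)) → 3
  π[h,e,f,d,w]((S ⋈[f=e] γ[h; MAX(a)→e](R))) → 3

E1 and E2 produce the same multiset:
h | e | f | d | w
2 | 9 | 9 | 4 | s
6 | 9 | 9 | 4 | s
8 | 9 | 9 | 4 | s

yes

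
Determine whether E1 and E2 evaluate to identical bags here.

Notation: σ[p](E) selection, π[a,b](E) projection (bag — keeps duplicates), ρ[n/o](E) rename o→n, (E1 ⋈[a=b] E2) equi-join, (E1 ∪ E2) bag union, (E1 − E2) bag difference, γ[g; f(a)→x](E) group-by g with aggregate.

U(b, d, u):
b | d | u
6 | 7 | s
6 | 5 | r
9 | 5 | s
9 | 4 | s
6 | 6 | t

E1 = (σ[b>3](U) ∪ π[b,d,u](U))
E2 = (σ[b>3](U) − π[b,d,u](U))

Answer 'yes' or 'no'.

E1 stepwise |·|:
  U → 5
  σ[b>3](U) → 5
  U → 5
  π[b,d,u](U) → 5
  (σ[b>3](U) ∪ π[b,d,u](U)) → 10
E2 stepwise |·|:
  U → 5
  σ[b>3](U) → 5
  U → 5
  π[b,d,u](U) → 5
  (σ[b>3](U) − π[b,d,u](U)) → 0

E1 result:
b | d | u
6 | 5 | r
6 | 5 | r
6 | 6 | t
6 | 6 | t
6 | 7 | s
6 | 7 | s
9 | 4 | s
9 | 4 | s
9 | 5 | s
9 | 5 | s
E2 result:
b | d | u
(0 rows)
Witness: (9, 5, 's') appears 2× in E1 but 0× in E2.

no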